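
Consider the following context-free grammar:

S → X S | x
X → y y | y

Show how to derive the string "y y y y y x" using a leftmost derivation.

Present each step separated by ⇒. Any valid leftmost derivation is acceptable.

S ⇒ X S ⇒ y S ⇒ y X S ⇒ y y y S ⇒ y y y X S ⇒ y y y y y S ⇒ y y y y y x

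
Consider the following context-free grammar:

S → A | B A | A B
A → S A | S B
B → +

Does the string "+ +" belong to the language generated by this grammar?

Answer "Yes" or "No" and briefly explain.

No - no valid derivation exists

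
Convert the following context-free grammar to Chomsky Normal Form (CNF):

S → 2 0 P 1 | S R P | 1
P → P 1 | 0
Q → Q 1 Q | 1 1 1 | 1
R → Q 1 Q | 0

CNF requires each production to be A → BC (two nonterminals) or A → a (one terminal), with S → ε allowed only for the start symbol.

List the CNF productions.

T2 → 2; T0 → 0; T1 → 1; S → 1; P → 0; Q → 1; R → 0; S → T2 X0; X0 → T0 X1; X1 → P T1; S → S X2; X2 → R P; P → P T1; Q → Q X3; X3 → T1 Q; Q → T1 X4; X4 → T1 T1; R → Q X5; X5 → T1 Q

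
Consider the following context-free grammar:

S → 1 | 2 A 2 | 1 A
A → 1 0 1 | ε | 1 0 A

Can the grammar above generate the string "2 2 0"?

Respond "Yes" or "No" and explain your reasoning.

No - no valid derivation exists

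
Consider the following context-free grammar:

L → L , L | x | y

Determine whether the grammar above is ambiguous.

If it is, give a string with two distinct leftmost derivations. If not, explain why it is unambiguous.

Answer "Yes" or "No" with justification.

Yes - the string 'x , y , y , x , y , x' has two distinct leftmost derivations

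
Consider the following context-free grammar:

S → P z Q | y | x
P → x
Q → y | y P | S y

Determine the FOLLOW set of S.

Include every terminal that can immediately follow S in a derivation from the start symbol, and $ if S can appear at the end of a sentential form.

We compute FOLLOW(S) using the standard algorithm.
FOLLOW(S) starts with {$}.
FIRST(P) = {x}
FIRST(Q) = {x, y}
FIRST(S) = {x, y}
FOLLOW(P) = {$, y, z}
FOLLOW(Q) = {$, y}
FOLLOW(S) = {$, y}
Therefore, FOLLOW(S) = {$, y}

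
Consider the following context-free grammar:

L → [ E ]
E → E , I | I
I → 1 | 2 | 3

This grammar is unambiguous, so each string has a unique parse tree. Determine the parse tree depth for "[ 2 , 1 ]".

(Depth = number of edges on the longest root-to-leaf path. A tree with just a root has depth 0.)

4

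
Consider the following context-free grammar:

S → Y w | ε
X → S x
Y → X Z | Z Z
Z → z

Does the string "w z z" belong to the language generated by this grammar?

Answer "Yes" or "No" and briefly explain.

No - no valid derivation exists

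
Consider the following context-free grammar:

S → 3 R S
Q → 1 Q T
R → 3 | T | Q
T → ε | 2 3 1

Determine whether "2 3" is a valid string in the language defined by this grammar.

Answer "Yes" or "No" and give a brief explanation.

No - no valid derivation exists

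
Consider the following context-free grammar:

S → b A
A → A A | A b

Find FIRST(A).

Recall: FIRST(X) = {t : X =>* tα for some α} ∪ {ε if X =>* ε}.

We compute FIRST(A) using the standard algorithm.
FIRST(A) = {}
FIRST(S) = {b}
Therefore, FIRST(A) = {}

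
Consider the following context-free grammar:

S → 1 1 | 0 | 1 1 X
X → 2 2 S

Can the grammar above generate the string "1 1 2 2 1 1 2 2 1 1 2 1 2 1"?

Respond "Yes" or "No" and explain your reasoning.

No - no valid derivation exists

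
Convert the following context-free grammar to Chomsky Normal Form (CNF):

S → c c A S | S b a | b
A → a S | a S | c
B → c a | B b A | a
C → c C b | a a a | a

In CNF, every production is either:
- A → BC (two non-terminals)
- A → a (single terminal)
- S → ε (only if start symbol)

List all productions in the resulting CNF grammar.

TC → c; TB → b; TA → a; S → b; A → c; B → a; C → a; S → TC X0; X0 → TC X1; X1 → A S; S → S X2; X2 → TB TA; A → TA S; A → TA S; B → TC TA; B → B X3; X3 → TB A; C → TC X4; X4 → C TB; C → TA X5; X5 → TA TA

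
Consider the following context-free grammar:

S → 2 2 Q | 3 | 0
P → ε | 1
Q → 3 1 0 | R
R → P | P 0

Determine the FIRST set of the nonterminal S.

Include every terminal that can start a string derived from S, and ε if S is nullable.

We compute FIRST(S) using the standard algorithm.
FIRST(P) = {1, ε}
FIRST(Q) = {0, 1, 3, ε}
FIRST(R) = {0, 1, ε}
FIRST(S) = {0, 2, 3}
Therefore, FIRST(S) = {0, 2, 3}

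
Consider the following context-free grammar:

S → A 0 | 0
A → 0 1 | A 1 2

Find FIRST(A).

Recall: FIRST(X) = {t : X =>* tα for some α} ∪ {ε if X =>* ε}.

We compute FIRST(A) using the standard algorithm.
FIRST(A) = {0}
FIRST(S) = {0}
Therefore, FIRST(A) = {0}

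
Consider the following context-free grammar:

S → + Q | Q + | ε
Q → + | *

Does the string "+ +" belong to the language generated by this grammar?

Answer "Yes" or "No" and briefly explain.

Yes - a valid derivation exists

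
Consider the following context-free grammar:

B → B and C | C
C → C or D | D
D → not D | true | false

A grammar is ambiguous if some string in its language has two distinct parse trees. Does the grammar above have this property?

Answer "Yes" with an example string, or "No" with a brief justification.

No - the grammar is unambiguous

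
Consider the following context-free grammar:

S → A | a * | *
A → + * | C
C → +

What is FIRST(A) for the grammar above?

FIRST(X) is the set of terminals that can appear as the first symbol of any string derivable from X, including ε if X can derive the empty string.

We compute FIRST(A) using the standard algorithm.
FIRST(A) = {+}
FIRST(C) = {+}
FIRST(S) = {*, +, a}
Therefore, FIRST(A) = {+}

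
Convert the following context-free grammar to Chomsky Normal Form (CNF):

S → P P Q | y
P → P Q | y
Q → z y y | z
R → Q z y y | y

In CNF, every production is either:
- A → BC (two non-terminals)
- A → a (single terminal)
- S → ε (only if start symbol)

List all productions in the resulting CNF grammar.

S → y; P → y; TZ → z; TY → y; Q → z; R → y; S → P X0; X0 → P Q; P → P Q; Q → TZ X1; X1 → TY TY; R → Q X2; X2 → TZ X3; X3 → TY TY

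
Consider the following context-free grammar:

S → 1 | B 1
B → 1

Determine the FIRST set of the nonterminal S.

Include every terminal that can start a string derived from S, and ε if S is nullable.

We compute FIRST(S) using the standard algorithm.
FIRST(B) = {1}
FIRST(S) = {1}
Therefore, FIRST(S) = {1}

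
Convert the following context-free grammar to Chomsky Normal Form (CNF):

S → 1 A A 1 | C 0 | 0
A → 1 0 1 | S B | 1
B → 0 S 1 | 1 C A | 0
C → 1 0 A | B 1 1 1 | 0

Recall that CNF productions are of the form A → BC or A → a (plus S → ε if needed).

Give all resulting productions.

T1 → 1; T0 → 0; S → 0; A → 1; B → 0; C → 0; S → T1 X0; X0 → A X1; X1 → A T1; S → C T0; A → T1 X2; X2 → T0 T1; A → S B; B → T0 X3; X3 → S T1; B → T1 X4; X4 → C A; C → T1 X5; X5 → T0 A; C → B X6; X6 → T1 X7; X7 → T1 T1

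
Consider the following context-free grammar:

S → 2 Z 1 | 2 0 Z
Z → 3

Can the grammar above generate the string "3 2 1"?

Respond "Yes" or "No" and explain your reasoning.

No - no valid derivation exists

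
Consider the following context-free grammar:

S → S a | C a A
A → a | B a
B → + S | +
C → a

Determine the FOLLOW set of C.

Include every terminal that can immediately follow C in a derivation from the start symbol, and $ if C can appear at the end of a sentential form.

We compute FOLLOW(C) using the standard algorithm.
FOLLOW(S) starts with {$}.
FIRST(A) = {+, a}
FIRST(B) = {+}
FIRST(C) = {a}
FIRST(S) = {a}
FOLLOW(A) = {$, a}
FOLLOW(B) = {a}
FOLLOW(C) = {a}
FOLLOW(S) = {$, a}
Therefore, FOLLOW(C) = {a}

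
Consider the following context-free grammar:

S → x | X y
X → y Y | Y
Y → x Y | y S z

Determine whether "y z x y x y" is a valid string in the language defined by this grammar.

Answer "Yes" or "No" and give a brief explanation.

No - no valid derivation exists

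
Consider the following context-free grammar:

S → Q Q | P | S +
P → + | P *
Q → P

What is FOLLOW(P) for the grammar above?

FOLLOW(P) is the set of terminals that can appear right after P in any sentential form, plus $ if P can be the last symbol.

We compute FOLLOW(P) using the standard algorithm.
FOLLOW(S) starts with {$}.
FIRST(P) = {+}
FIRST(Q) = {+}
FIRST(S) = {+}
FOLLOW(P) = {$, *, +}
FOLLOW(Q) = {$, +}
FOLLOW(S) = {$, +}
Therefore, FOLLOW(P) = {$, *, +}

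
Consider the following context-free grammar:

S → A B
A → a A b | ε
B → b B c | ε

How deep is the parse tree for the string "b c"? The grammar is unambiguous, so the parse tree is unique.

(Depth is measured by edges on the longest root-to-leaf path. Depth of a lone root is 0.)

3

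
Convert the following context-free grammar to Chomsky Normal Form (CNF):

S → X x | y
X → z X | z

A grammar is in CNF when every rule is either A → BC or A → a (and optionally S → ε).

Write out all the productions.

TX → x; S → y; TZ → z; X → z; S → X TX; X → TZ X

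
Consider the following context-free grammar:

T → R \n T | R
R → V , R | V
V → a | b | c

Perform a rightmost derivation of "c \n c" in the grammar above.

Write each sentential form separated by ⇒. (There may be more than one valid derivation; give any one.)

T ⇒ R \n T ⇒ R \n R ⇒ R \n V ⇒ R \n c ⇒ V \n c ⇒ c \n c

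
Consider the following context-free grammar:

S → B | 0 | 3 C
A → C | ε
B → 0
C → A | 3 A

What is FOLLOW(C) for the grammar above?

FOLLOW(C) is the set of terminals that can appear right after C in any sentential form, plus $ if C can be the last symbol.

We compute FOLLOW(C) using the standard algorithm.
FOLLOW(S) starts with {$}.
FIRST(A) = {3, ε}
FIRST(B) = {0}
FIRST(C) = {3, ε}
FIRST(S) = {0, 3}
FOLLOW(A) = {$}
FOLLOW(B) = {$}
FOLLOW(C) = {$}
FOLLOW(S) = {$}
Therefore, FOLLOW(C) = {$}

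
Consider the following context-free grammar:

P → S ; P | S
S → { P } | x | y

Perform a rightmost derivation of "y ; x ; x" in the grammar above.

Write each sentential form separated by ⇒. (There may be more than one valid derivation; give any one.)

P ⇒ S ; P ⇒ S ; S ; P ⇒ S ; S ; S ⇒ S ; S ; x ⇒ S ; x ; x ⇒ y ; x ; x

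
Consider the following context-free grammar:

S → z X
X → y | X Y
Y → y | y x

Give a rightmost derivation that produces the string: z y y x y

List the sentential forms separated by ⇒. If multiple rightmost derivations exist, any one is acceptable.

S ⇒ z X ⇒ z X Y ⇒ z X y ⇒ z X Y y ⇒ z X y x y ⇒ z y y x y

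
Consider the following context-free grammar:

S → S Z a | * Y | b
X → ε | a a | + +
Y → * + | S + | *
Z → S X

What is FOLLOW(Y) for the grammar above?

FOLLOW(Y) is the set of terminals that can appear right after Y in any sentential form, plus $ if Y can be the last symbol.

We compute FOLLOW(Y) using the standard algorithm.
FOLLOW(S) starts with {$}.
FIRST(S) = {*, b}
FIRST(X) = {+, a, ε}
FIRST(Y) = {*, b}
FIRST(Z) = {*, b}
FOLLOW(S) = {$, *, +, a, b}
FOLLOW(X) = {a}
FOLLOW(Y) = {$, *, +, a, b}
FOLLOW(Z) = {a}
Therefore, FOLLOW(Y) = {$, *, +, a, b}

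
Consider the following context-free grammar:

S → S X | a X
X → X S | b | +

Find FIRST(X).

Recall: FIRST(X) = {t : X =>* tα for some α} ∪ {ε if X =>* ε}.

We compute FIRST(X) using the standard algorithm.
FIRST(S) = {a}
FIRST(X) = {+, b}
Therefore, FIRST(X) = {+, b}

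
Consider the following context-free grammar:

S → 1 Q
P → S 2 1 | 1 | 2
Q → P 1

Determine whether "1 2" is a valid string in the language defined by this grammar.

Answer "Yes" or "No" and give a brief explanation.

No - no valid derivation exists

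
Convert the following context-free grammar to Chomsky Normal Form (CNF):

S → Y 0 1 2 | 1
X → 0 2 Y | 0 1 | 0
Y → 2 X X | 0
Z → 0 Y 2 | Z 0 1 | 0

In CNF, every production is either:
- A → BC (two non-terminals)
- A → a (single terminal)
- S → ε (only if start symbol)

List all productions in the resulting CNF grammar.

T0 → 0; T1 → 1; T2 → 2; S → 1; X → 0; Y → 0; Z → 0; S → Y X0; X0 → T0 X1; X1 → T1 T2; X → T0 X2; X2 → T2 Y; X → T0 T1; Y → T2 X3; X3 → X X; Z → T0 X4; X4 → Y T2; Z → Z X5; X5 → T0 T1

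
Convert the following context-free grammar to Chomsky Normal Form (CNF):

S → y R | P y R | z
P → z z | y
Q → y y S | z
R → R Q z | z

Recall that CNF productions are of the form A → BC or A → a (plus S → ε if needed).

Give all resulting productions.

TY → y; S → z; TZ → z; P → y; Q → z; R → z; S → TY R; S → P X0; X0 → TY R; P → TZ TZ; Q → TY X1; X1 → TY S; R → R X2; X2 → Q TZ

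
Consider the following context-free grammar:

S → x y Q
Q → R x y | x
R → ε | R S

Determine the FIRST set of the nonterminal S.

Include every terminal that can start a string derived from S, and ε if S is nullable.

We compute FIRST(S) using the standard algorithm.
FIRST(Q) = {x}
FIRST(R) = {x, ε}
FIRST(S) = {x}
Therefore, FIRST(S) = {x}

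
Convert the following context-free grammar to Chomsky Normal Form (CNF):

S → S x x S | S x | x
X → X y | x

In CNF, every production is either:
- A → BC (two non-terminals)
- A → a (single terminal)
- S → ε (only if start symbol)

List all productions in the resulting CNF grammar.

TX → x; S → x; TY → y; X → x; S → S X0; X0 → TX X1; X1 → TX S; S → S TX; X → X TY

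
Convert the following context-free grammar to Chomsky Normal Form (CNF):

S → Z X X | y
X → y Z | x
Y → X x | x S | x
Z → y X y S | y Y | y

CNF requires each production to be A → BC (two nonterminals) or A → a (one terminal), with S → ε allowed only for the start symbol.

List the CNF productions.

S → y; TY → y; X → x; TX → x; Y → x; Z → y; S → Z X0; X0 → X X; X → TY Z; Y → X TX; Y → TX S; Z → TY X1; X1 → X X2; X2 → TY S; Z → TY Y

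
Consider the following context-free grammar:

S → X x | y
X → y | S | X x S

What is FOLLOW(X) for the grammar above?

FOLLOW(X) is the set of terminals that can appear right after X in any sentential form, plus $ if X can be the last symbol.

We compute FOLLOW(X) using the standard algorithm.
FOLLOW(S) starts with {$}.
FIRST(S) = {y}
FIRST(X) = {y}
FOLLOW(S) = {$, x}
FOLLOW(X) = {x}
Therefore, FOLLOW(X) = {x}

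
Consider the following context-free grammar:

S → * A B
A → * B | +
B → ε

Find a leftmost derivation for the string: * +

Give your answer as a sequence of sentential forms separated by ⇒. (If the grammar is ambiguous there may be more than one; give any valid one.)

S ⇒ * A B ⇒ * + B ⇒ * +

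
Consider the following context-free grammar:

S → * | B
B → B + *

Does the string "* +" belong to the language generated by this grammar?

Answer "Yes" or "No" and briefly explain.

No - no valid derivation exists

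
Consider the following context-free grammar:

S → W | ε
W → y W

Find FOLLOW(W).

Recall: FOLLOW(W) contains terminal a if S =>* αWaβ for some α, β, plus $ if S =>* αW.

We compute FOLLOW(W) using the standard algorithm.
FOLLOW(S) starts with {$}.
FIRST(S) = {y, ε}
FIRST(W) = {y}
FOLLOW(S) = {$}
FOLLOW(W) = {$}
Therefore, FOLLOW(W) = {$}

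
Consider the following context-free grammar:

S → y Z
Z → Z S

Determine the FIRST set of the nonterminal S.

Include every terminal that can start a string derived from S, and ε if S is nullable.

We compute FIRST(S) using the standard algorithm.
FIRST(S) = {y}
FIRST(Z) = {}
Therefore, FIRST(S) = {y}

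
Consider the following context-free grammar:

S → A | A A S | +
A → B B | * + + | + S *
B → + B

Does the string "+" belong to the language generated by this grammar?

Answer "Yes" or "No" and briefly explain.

Yes - a valid derivation exists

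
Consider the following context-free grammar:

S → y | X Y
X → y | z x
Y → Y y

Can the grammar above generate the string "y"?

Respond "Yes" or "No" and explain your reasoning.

Yes - a valid derivation exists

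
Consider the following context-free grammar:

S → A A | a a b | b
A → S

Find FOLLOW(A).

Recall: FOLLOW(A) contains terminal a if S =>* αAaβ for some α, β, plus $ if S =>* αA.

We compute FOLLOW(A) using the standard algorithm.
FOLLOW(S) starts with {$}.
FIRST(A) = {a, b}
FIRST(S) = {a, b}
FOLLOW(A) = {$, a, b}
FOLLOW(S) = {$, a, b}
Therefore, FOLLOW(A) = {$, a, b}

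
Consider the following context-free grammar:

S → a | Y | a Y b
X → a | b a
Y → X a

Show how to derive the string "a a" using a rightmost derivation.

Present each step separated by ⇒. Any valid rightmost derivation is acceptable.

S ⇒ Y ⇒ X a ⇒ a a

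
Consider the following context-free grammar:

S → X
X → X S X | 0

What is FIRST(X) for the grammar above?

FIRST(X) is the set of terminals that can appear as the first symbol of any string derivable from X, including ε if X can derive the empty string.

We compute FIRST(X) using the standard algorithm.
FIRST(S) = {0}
FIRST(X) = {0}
Therefore, FIRST(X) = {0}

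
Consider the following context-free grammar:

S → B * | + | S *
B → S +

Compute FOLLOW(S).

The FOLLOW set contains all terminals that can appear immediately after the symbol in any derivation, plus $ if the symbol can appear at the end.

We compute FOLLOW(S) using the standard algorithm.
FOLLOW(S) starts with {$}.
FIRST(B) = {+}
FIRST(S) = {+}
FOLLOW(B) = {*}
FOLLOW(S) = {$, *, +}
Therefore, FOLLOW(S) = {$, *, +}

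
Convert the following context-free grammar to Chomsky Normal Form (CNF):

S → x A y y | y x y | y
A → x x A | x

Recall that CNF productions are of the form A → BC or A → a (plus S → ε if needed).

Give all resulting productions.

TX → x; TY → y; S → y; A → x; S → TX X0; X0 → A X1; X1 → TY TY; S → TY X2; X2 → TX TY; A → TX X3; X3 → TX A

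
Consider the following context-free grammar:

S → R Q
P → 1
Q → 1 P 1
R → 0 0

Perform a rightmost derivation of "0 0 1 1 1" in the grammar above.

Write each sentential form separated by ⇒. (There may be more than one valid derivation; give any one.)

S ⇒ R Q ⇒ R 1 P 1 ⇒ R 1 1 1 ⇒ 0 0 1 1 1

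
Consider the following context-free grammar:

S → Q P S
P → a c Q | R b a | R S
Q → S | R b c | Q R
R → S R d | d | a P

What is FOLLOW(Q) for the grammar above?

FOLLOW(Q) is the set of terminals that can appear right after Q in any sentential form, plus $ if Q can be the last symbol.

We compute FOLLOW(Q) using the standard algorithm.
FOLLOW(S) starts with {$}.
FIRST(P) = {a, d}
FIRST(Q) = {a, d}
FIRST(R) = {a, d}
FIRST(S) = {a, d}
FOLLOW(P) = {a, b, d}
FOLLOW(Q) = {a, b, d}
FOLLOW(R) = {a, b, d}
FOLLOW(S) = {$, a, b, d}
Therefore, FOLLOW(Q) = {a, b, d}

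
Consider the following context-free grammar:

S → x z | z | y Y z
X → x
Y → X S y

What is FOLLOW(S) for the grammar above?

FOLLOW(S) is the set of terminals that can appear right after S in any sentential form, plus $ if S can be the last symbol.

We compute FOLLOW(S) using the standard algorithm.
FOLLOW(S) starts with {$}.
FIRST(S) = {x, y, z}
FIRST(X) = {x}
FIRST(Y) = {x}
FOLLOW(S) = {$, y}
FOLLOW(X) = {x, y, z}
FOLLOW(Y) = {z}
Therefore, FOLLOW(S) = {$, y}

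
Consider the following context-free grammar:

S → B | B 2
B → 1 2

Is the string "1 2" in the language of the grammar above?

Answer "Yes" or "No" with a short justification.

Yes - a valid derivation exists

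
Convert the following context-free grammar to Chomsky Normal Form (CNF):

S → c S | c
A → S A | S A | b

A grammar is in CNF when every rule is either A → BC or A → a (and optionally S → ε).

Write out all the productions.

TC → c; S → c; A → b; S → TC S; A → S A; A → S A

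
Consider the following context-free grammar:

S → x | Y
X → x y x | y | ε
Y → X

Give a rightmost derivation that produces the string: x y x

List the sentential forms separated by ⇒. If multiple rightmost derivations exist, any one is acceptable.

S ⇒ Y ⇒ X ⇒ x y x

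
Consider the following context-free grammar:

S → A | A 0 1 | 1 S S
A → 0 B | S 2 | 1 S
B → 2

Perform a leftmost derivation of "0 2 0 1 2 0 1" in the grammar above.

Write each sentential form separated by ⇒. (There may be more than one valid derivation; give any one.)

S ⇒ A 0 1 ⇒ S 2 0 1 ⇒ A 0 1 2 0 1 ⇒ 0 B 0 1 2 0 1 ⇒ 0 2 0 1 2 0 1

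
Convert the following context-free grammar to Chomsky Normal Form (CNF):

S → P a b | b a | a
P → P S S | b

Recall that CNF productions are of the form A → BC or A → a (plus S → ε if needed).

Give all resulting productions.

TA → a; TB → b; S → a; P → b; S → P X0; X0 → TA TB; S → TB TA; P → P X1; X1 → S S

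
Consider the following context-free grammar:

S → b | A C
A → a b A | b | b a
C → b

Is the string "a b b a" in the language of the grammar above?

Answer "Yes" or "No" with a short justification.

No - no valid derivation exists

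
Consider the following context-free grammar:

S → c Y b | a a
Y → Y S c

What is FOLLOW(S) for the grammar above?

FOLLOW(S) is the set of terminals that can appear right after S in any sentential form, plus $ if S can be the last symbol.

We compute FOLLOW(S) using the standard algorithm.
FOLLOW(S) starts with {$}.
FIRST(S) = {a, c}
FIRST(Y) = {}
FOLLOW(S) = {$, c}
FOLLOW(Y) = {a, b, c}
Therefore, FOLLOW(S) = {$, c}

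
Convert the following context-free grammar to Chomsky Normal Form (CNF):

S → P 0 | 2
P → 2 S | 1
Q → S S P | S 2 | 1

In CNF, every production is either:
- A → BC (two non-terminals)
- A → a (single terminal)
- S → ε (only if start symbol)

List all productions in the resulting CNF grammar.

T0 → 0; S → 2; T2 → 2; P → 1; Q → 1; S → P T0; P → T2 S; Q → S X0; X0 → S P; Q → S T2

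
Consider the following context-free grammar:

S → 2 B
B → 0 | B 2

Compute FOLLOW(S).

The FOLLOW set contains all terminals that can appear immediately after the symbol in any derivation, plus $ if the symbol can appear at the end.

We compute FOLLOW(S) using the standard algorithm.
FOLLOW(S) starts with {$}.
FIRST(B) = {0}
FIRST(S) = {2}
FOLLOW(B) = {$, 2}
FOLLOW(S) = {$}
Therefore, FOLLOW(S) = {$}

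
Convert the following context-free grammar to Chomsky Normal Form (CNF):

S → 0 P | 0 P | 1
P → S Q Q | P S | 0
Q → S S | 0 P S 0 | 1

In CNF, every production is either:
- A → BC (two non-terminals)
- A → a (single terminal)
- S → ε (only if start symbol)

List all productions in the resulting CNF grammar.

T0 → 0; S → 1; P → 0; Q → 1; S → T0 P; S → T0 P; P → S X0; X0 → Q Q; P → P S; Q → S S; Q → T0 X1; X1 → P X2; X2 → S T0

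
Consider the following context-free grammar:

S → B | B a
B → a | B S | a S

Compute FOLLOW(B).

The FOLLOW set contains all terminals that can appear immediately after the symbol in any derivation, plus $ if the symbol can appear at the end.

We compute FOLLOW(B) using the standard algorithm.
FOLLOW(S) starts with {$}.
FIRST(B) = {a}
FIRST(S) = {a}
FOLLOW(B) = {$, a}
FOLLOW(S) = {$, a}
Therefore, FOLLOW(B) = {$, a}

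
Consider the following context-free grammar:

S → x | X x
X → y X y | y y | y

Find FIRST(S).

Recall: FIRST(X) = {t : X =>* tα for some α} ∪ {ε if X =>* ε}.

We compute FIRST(S) using the standard algorithm.
FIRST(S) = {x, y}
FIRST(X) = {y}
Therefore, FIRST(S) = {x, y}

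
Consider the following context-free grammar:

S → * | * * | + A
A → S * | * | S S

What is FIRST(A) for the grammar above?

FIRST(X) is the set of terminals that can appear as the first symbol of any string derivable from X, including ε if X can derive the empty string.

We compute FIRST(A) using the standard algorithm.
FIRST(A) = {*, +}
FIRST(S) = {*, +}
Therefore, FIRST(A) = {*, +}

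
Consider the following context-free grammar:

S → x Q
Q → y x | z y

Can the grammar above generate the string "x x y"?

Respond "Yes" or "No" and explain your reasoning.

No - no valid derivation exists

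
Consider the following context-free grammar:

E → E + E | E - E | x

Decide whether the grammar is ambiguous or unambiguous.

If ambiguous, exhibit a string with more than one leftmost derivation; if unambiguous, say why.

Ambiguous - the string 'x - x + x - x' has two distinct leftmost derivations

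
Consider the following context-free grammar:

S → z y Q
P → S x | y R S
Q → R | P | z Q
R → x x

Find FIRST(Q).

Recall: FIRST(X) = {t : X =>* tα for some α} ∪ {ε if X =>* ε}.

We compute FIRST(Q) using the standard algorithm.
FIRST(P) = {y, z}
FIRST(Q) = {x, y, z}
FIRST(R) = {x}
FIRST(S) = {z}
Therefore, FIRST(Q) = {x, y, z}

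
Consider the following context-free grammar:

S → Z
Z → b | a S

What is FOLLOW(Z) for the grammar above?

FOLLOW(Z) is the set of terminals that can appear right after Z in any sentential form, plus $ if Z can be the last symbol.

We compute FOLLOW(Z) using the standard algorithm.
FOLLOW(S) starts with {$}.
FIRST(S) = {a, b}
FIRST(Z) = {a, b}
FOLLOW(S) = {$}
FOLLOW(Z) = {$}
Therefore, FOLLOW(Z) = {$}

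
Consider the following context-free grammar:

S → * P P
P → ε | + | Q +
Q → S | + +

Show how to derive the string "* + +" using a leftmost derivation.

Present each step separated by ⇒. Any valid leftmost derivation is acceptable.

S ⇒ * P P ⇒ * + P ⇒ * + +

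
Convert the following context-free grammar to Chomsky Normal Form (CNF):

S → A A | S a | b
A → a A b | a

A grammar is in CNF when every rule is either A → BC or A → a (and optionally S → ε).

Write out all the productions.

TA → a; S → b; TB → b; A → a; S → A A; S → S TA; A → TA X0; X0 → A TB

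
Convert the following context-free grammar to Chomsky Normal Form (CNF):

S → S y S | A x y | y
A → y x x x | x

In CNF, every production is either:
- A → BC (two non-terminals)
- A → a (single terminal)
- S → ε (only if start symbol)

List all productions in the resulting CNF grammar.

TY → y; TX → x; S → y; A → x; S → S X0; X0 → TY S; S → A X1; X1 → TX TY; A → TY X2; X2 → TX X3; X3 → TX TX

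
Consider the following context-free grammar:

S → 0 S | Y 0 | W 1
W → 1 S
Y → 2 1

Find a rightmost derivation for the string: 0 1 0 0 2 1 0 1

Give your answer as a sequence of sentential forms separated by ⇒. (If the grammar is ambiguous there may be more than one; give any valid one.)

S ⇒ 0 S ⇒ 0 W 1 ⇒ 0 1 S 1 ⇒ 0 1 0 S 1 ⇒ 0 1 0 0 S 1 ⇒ 0 1 0 0 Y 0 1 ⇒ 0 1 0 0 2 1 0 1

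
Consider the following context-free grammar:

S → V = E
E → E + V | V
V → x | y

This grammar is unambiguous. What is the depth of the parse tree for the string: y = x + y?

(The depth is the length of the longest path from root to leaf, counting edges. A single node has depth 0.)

4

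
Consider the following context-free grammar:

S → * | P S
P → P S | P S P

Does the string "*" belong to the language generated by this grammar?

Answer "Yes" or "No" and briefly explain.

Yes - a valid derivation exists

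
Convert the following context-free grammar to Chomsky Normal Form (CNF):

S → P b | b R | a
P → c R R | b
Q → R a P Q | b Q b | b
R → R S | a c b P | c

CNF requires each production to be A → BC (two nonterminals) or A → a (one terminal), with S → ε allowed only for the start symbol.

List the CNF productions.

TB → b; S → a; TC → c; P → b; TA → a; Q → b; R → c; S → P TB; S → TB R; P → TC X0; X0 → R R; Q → R X1; X1 → TA X2; X2 → P Q; Q → TB X3; X3 → Q TB; R → R S; R → TA X4; X4 → TC X5; X5 → TB P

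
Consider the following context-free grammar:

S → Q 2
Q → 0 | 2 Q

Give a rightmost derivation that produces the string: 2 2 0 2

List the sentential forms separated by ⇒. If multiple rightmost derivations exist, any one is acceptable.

S ⇒ Q 2 ⇒ 2 Q 2 ⇒ 2 2 Q 2 ⇒ 2 2 0 2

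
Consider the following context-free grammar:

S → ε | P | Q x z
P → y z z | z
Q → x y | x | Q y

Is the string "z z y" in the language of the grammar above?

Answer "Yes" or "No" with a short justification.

No - no valid derivation exists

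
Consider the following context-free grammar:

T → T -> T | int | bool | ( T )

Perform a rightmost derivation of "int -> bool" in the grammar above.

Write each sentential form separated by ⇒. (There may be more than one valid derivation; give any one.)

T ⇒ T -> T ⇒ T -> bool ⇒ int -> bool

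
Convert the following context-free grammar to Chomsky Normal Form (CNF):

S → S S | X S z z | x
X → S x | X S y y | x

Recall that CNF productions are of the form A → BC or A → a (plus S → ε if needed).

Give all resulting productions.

TZ → z; S → x; TX → x; TY → y; X → x; S → S S; S → X X0; X0 → S X1; X1 → TZ TZ; X → S TX; X → X X2; X2 → S X3; X3 → TY TY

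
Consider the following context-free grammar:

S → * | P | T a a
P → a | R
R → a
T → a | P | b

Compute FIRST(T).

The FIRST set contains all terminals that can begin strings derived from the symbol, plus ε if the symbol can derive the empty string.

We compute FIRST(T) using the standard algorithm.
FIRST(P) = {a}
FIRST(R) = {a}
FIRST(S) = {*, a, b}
FIRST(T) = {a, b}
Therefore, FIRST(T) = {a, b}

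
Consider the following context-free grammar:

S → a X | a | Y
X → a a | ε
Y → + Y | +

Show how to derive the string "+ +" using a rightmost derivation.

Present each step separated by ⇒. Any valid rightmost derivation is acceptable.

S ⇒ Y ⇒ + Y ⇒ + +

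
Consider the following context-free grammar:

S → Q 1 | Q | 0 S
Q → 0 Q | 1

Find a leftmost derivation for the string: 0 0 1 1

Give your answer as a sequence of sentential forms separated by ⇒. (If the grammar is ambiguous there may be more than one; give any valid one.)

S ⇒ 0 S ⇒ 0 0 S ⇒ 0 0 Q 1 ⇒ 0 0 1 1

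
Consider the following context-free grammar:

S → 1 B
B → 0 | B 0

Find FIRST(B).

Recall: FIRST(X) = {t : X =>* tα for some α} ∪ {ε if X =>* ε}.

We compute FIRST(B) using the standard algorithm.
FIRST(B) = {0}
FIRST(S) = {1}
Therefore, FIRST(B) = {0}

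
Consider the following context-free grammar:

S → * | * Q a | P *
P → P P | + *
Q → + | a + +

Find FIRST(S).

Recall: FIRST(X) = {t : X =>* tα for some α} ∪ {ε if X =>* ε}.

We compute FIRST(S) using the standard algorithm.
FIRST(P) = {+}
FIRST(Q) = {+, a}
FIRST(S) = {*, +}
Therefore, FIRST(S) = {*, +}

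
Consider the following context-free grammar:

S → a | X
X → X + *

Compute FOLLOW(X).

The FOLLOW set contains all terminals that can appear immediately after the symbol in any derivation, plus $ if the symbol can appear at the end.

We compute FOLLOW(X) using the standard algorithm.
FOLLOW(S) starts with {$}.
FIRST(S) = {a}
FIRST(X) = {}
FOLLOW(S) = {$}
FOLLOW(X) = {$, +}
Therefore, FOLLOW(X) = {$, +}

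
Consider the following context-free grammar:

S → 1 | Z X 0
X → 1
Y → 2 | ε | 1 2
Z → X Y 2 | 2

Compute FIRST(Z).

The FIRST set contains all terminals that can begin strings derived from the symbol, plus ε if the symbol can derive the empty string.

We compute FIRST(Z) using the standard algorithm.
FIRST(S) = {1, 2}
FIRST(X) = {1}
FIRST(Y) = {1, 2, ε}
FIRST(Z) = {1, 2}
Therefore, FIRST(Z) = {1, 2}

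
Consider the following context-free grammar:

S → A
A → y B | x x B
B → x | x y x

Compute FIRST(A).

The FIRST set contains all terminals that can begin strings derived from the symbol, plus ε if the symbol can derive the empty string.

We compute FIRST(A) using the standard algorithm.
FIRST(A) = {x, y}
FIRST(B) = {x}
FIRST(S) = {x, y}
Therefore, FIRST(A) = {x, y}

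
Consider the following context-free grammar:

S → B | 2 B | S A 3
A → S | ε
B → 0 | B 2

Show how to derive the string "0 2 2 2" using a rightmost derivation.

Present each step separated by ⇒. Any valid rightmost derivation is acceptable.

S ⇒ B ⇒ B 2 ⇒ B 2 2 ⇒ B 2 2 2 ⇒ 0 2 2 2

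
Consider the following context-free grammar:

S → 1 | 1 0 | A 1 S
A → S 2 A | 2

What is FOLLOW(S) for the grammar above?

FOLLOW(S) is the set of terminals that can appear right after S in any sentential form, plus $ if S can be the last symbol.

We compute FOLLOW(S) using the standard algorithm.
FOLLOW(S) starts with {$}.
FIRST(A) = {1, 2}
FIRST(S) = {1, 2}
FOLLOW(A) = {1}
FOLLOW(S) = {$, 2}
Therefore, FOLLOW(S) = {$, 2}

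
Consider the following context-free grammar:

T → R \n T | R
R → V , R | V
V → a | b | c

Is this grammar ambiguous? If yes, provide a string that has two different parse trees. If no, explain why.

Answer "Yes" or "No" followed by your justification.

No - the grammar is unambiguous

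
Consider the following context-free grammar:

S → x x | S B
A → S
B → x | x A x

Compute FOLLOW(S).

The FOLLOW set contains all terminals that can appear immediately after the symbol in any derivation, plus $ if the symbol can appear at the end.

We compute FOLLOW(S) using the standard algorithm.
FOLLOW(S) starts with {$}.
FIRST(A) = {x}
FIRST(B) = {x}
FIRST(S) = {x}
FOLLOW(A) = {x}
FOLLOW(B) = {$, x}
FOLLOW(S) = {$, x}
Therefore, FOLLOW(S) = {$, x}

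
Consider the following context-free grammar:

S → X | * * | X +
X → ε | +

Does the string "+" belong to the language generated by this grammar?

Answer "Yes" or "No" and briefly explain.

Yes - a valid derivation exists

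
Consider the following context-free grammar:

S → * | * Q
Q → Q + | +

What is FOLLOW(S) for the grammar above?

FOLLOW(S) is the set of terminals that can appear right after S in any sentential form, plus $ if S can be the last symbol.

We compute FOLLOW(S) using the standard algorithm.
FOLLOW(S) starts with {$}.
FIRST(Q) = {+}
FIRST(S) = {*}
FOLLOW(Q) = {$, +}
FOLLOW(S) = {$}
Therefore, FOLLOW(S) = {$}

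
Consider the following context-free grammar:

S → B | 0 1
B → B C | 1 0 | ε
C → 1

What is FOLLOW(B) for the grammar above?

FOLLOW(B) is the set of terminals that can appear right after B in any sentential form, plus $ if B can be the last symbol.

We compute FOLLOW(B) using the standard algorithm.
FOLLOW(S) starts with {$}.
FIRST(B) = {1, ε}
FIRST(C) = {1}
FIRST(S) = {0, 1, ε}
FOLLOW(B) = {$, 1}
FOLLOW(C) = {$, 1}
FOLLOW(S) = {$}
Therefore, FOLLOW(B) = {$, 1}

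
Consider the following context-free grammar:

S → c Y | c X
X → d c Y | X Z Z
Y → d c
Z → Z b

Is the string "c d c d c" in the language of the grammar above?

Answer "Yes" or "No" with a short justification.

Yes - a valid derivation exists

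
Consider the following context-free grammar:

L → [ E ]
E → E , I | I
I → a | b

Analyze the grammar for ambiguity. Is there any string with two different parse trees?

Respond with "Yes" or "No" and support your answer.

No - the grammar is unambiguous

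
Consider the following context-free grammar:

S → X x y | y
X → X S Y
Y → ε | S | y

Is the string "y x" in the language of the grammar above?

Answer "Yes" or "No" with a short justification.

No - no valid derivation exists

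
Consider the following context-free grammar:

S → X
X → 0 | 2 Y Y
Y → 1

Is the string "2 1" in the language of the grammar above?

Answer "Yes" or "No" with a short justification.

No - no valid derivation exists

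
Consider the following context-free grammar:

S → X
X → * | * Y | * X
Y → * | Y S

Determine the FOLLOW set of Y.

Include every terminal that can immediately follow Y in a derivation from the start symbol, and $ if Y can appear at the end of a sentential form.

We compute FOLLOW(Y) using the standard algorithm.
FOLLOW(S) starts with {$}.
FIRST(S) = {*}
FIRST(X) = {*}
FIRST(Y) = {*}
FOLLOW(S) = {$, *}
FOLLOW(X) = {$, *}
FOLLOW(Y) = {$, *}
Therefore, FOLLOW(Y) = {$, *}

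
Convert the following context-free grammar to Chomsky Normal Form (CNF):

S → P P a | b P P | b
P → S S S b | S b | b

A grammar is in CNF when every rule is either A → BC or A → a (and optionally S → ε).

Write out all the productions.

TA → a; TB → b; S → b; P → b; S → P X0; X0 → P TA; S → TB X1; X1 → P P; P → S X2; X2 → S X3; X3 → S TB; P → S TB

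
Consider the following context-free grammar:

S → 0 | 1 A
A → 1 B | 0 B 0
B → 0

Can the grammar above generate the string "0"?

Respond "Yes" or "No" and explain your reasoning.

Yes - a valid derivation exists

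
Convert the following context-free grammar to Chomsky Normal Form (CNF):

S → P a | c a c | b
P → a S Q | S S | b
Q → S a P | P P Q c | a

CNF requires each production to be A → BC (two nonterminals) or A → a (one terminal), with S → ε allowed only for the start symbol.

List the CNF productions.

TA → a; TC → c; S → b; P → b; Q → a; S → P TA; S → TC X0; X0 → TA TC; P → TA X1; X1 → S Q; P → S S; Q → S X2; X2 → TA P; Q → P X3; X3 → P X4; X4 → Q TC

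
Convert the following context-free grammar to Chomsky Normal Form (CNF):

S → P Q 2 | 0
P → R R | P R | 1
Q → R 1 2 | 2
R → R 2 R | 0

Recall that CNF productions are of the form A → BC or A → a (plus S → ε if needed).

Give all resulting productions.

T2 → 2; S → 0; P → 1; T1 → 1; Q → 2; R → 0; S → P X0; X0 → Q T2; P → R R; P → P R; Q → R X1; X1 → T1 T2; R → R X2; X2 → T2 R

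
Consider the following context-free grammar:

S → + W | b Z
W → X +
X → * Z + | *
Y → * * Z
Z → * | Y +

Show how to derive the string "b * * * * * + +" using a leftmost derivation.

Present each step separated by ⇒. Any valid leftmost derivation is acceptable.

S ⇒ b Z ⇒ b Y + ⇒ b * * Z + ⇒ b * * Y + + ⇒ b * * * * Z + + ⇒ b * * * * * + +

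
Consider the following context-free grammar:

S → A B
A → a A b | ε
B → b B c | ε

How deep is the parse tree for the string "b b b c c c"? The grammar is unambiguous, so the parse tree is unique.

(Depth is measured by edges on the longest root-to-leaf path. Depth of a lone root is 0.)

5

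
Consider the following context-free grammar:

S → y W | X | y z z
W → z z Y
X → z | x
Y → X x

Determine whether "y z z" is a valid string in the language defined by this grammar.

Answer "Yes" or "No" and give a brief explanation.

Yes - a valid derivation exists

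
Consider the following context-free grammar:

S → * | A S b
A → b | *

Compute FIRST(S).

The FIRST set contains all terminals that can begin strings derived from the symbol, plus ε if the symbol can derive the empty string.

We compute FIRST(S) using the standard algorithm.
FIRST(A) = {*, b}
FIRST(S) = {*, b}
Therefore, FIRST(S) = {*, b}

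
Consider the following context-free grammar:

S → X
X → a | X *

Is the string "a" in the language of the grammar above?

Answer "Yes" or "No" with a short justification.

Yes - a valid derivation exists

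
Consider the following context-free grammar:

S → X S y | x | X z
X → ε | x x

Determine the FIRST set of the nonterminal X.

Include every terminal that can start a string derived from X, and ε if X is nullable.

We compute FIRST(X) using the standard algorithm.
FIRST(S) = {x, z}
FIRST(X) = {x, ε}
Therefore, FIRST(X) = {x, ε}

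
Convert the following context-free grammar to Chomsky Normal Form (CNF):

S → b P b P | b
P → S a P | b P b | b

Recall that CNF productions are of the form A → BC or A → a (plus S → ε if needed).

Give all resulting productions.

TB → b; S → b; TA → a; P → b; S → TB X0; X0 → P X1; X1 → TB P; P → S X2; X2 → TA P; P → TB X3; X3 → P TB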